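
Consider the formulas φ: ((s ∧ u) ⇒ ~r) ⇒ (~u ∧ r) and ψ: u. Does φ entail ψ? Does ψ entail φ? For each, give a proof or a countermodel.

(⇒) This fails. Under r = T, s = F, u = F, the left side is true but the right side is false.

(⇐) This fails. Under r = F, s = F, u = T, the left side is false but the right side is true.

Both directions fail.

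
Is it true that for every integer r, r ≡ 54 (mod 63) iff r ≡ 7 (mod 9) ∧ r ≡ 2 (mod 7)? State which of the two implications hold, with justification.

[⇒] This fails: r = 54 gives 54 ≡ 54 (mod 63) but 54 ≡ 0 (mod 9), so the conjunction on the right does not hold.

[⇐] This fails: r = 16 satisfies both congruences on the right (16 ≡ 7 mod 9 and 16 ≡ 2 mod 7) yet 16 ≡ 16 (mod 63), not 54.

Neither implication holds.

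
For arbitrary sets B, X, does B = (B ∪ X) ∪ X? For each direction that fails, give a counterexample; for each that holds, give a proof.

(⟹) Let x ∈ B. Then either x ∈ B and x ∉ X; or x ∈ B ∩ X. In each case x ∈ (B ∪ X) ∪ X, so B ⊆ (B ∪ X) ∪ X.

(⟸) This inclusion fails. Take B = ∅, X = {1}; then 1 ∈ (B ∪ X) ∪ X but 1 ∉ B.

Only the forward inclusion holds.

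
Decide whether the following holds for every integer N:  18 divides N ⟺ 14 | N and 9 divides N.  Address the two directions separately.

(⟹) This fails: take N = 18. Certainly 18 ∣ 18, but 14 ∤ 18.

(⟸) Suppose 14 ∣ N and 9 ∣ N. Any common multiple of 14 and 9 is a multiple of their lcm; here gcd(14, 9) = 1, so lcm(14, 9) = 14·9 = 126, so 126 ∣ N. Since 18 ∣ 126, it follows that 18 ∣ N.

Only the converse holds.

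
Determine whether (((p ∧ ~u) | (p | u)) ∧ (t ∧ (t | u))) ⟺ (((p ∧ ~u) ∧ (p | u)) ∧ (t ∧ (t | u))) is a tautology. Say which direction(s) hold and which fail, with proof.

Only the converse holds.

(⇒) This fails. Under t = T, p = F, u = T, the left side is true but the right side is false.

(⇐) Assume the antecedent. If t is true, the antecedent forces (t = T, p = T, u = F), and the consequent holds there. If t is false, the antecedent cannot hold. Either way the consequent holds.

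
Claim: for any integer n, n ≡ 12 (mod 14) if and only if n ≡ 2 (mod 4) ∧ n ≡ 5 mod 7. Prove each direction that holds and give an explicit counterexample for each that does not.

(⇒) fails; (⇐) holds.

Converse. If n ≡ 2 (mod 4) and n ≡ 5 (mod 7), then by the Chinese remainder theorem n ≡ 26 (mod 28). Since 26 ≡ 12 (mod 14) and 14 ∣ 28, we get n ≡ 12 (mod 14).

Forward direction. This fails: n = 12 gives 12 ≡ 12 (mod 14) but 12 ≡ 0 (mod 4), so the conjunction on the right does not hold.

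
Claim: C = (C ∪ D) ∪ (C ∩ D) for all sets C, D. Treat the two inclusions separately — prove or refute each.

(⟸) This inclusion fails. Take C = ∅, D = {1}; then 1 ∈ (C ∪ D) ∪ (C ∩ D) but 1 ∉ C.

(⟹) Let x ∈ C. Then either x ∈ C and x ∉ D; or x ∈ C ∩ D. In each case x ∈ (C ∪ D) ∪ (C ∩ D), so C ⊆ (C ∪ D) ∪ (C ∩ D).

The sets are not equal: only the forward inclusion holds.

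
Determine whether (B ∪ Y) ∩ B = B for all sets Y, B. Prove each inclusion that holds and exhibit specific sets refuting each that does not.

The two sets are equal.

Forward inclusion. Let x ∈ (B ∪ Y) ∩ B. Then either x ∈ B and x ∉ Y; or x ∈ Y ∩ B. In each case x ∈ B, so (B ∪ Y) ∩ B ⊆ B.

Reverse inclusion. Let x ∈ B. Then either x ∈ B and x ∉ Y; or x ∈ Y ∩ B. In each case x ∈ (B ∪ Y) ∩ B, so B ⊆ (B ∪ Y) ∩ B.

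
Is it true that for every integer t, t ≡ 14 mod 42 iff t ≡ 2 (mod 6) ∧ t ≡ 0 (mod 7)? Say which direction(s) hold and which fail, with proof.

(⇒) Suppose t ≡ 14 (mod 42); write t = 42j + 14. Since 6 ∣ 42, reducing mod 6 gives t ≡ 14 ≡ 2 (mod 6); since 7 ∣ 42, reducing mod 7 gives t ≡ 14 ≡ 0 (mod 7).

(⇐) Conversely, if t ≡ 2 (mod 6) and t ≡ 0 (mod 7), then by the Chinese remainder theorem t ≡ 14 (mod 42). This is exactly t ≡ 14 (mod 42).

Both directions hold; the statement is true.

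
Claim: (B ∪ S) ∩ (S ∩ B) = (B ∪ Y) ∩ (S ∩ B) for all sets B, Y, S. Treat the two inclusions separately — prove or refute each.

(⊆) Let x ∈ (B ∪ S) ∩ (S ∩ B). Then either x ∈ B ∩ S and x ∉ Y; or x ∈ B ∩ Y ∩ S. In each case x ∈ (B ∪ Y) ∩ (S ∩ B), so (B ∪ S) ∩ (S ∩ B) ⊆ (B ∪ Y) ∩ (S ∩ B).

(⊇) Let x ∈ (B ∪ Y) ∩ (S ∩ B). Then either x ∈ B ∩ S and x ∉ Y; or x ∈ B ∩ Y ∩ S. In each case x ∈ (B ∪ S) ∩ (S ∩ B), so (B ∪ Y) ∩ (S ∩ B) ⊆ (B ∪ S) ∩ (S ∩ B).

The two sets are equal.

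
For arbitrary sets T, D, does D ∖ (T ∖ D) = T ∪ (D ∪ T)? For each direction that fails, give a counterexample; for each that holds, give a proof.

(⊆) holds; (⊇) fails.

(⊆) Let x ∈ D ∖ (T ∖ D). Then either x ∈ D and x ∉ T; or x ∈ T ∩ D. In each case x ∈ T ∪ (D ∪ T), so D ∖ (T ∖ D) ⊆ T ∪ (D ∪ T).

(⊇) This inclusion fails. Take T = {1}, D = ∅; then 1 ∈ T ∪ (D ∪ T) but 1 ∉ D ∖ (T ∖ D).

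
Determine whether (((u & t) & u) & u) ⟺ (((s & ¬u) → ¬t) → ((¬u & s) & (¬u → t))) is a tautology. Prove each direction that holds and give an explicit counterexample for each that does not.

Neither implication holds.

Forward direction. This fails. Under u = T, s = F, t = T, the left side is true but the right side is false.

Converse. This fails. Under u = F, s = T, t = T, the left side is false but the right side is true.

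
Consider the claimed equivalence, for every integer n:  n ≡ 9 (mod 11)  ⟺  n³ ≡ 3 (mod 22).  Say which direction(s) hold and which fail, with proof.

[⇐] The residues r modulo 22 with r³ ≡ 3 (mod 22) are exactly {9}, and each is ≡ 9 (mod 11).

[⇒] This fails: take n = 20. Then 20 ≡ 9 (mod 11), but 20³ = 8000 ≡ 14 (mod 22), not 3.

Only the reverse direction holds.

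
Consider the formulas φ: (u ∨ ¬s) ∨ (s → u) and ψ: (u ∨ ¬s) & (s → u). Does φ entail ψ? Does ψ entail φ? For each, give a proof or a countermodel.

Both directions hold.

[⇐] Assume the antecedent. If u is true, (u ∨ ¬s) ∨ (s → u) reduces to true regardless of the other variables. If u is false, the antecedent forces (u = F, s = F), and (u ∨ ¬s) ∨ (s → u) holds there. Either way (u ∨ ¬s) ∨ (s → u) holds.

[⇒] Assume the antecedent. If u is true, (u ∨ ¬s) & (s → u) reduces to true regardless of the other variables. If u is false, the antecedent forces (u = F, s = F), and (u ∨ ¬s) & (s → u) holds there. Either way (u ∨ ¬s) & (s → u) holds.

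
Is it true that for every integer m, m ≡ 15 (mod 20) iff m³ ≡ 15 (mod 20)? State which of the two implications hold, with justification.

Forward direction. Suppose m ≡ 15 (mod 20). Write m = 20j + 15. Then (20j + 15)³ = 8000j³ + 18000j² + 13500j + 3375 = 20(400j³ + 900j² + 675j + 168) + 15, so m³ ≡ 15 (mod 20).

Converse. Suppose m³ ≡ 15 (mod 20). The only residue r in {0, …, 19} with r³ ≡ 15 (mod 20) is r = 15, so m ≡ 15 (mod 20).

Both directions hold; the statement is true.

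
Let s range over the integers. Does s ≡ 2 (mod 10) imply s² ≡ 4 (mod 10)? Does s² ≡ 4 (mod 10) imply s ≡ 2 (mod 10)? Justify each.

Converse. This fails: take s = 8. Then 8² = 64 ≡ 4 (mod 10), yet 8 ≡ 8 (mod 10), not 2.

Forward direction. Suppose s ≡ 2 (mod 10). Write s = 10j + 2. Then (10j + 2)² = 100j² + 40j + 4 = 10(10j² + 4j) + 4, so s² ≡ 4 (mod 10).

Only the forward implication holds.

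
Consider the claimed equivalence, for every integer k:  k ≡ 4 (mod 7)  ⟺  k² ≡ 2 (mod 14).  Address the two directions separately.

(⇒) fails and (⇐) fails.

Forward direction. This fails: take k = 11. Then 11 ≡ 4 (mod 7), but 11² = 121 ≡ 9 (mod 14), not 2.

Converse. This fails: take k = 10. Then 10² = 100 ≡ 2 (mod 14), yet 10 ≡ 3 (mod 7), not 4.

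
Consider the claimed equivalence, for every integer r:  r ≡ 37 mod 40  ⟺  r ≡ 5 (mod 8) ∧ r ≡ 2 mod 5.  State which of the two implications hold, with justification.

Both implications hold.

(←) If r ≡ 5 (mod 8) and r ≡ 2 (mod 5), then by the Chinese remainder theorem r ≡ 37 (mod 40). This is exactly r ≡ 37 (mod 40).

(→) Suppose r ≡ 37 (mod 40); write r = 40j + 37. Since 8 ∣ 40, reducing mod 8 gives r ≡ 37 ≡ 5 (mod 8); since 5 ∣ 40, reducing mod 5 gives r ≡ 37 ≡ 2 (mod 5).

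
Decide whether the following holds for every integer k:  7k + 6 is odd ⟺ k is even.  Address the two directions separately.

(→) This fails: k = 5 gives 7k + 6 = 41, which is odd, but 5 is odd, not even.

(←) This also fails: k = 2 is even, but 7k + 6 = 20 is even, not odd.

Neither implication holds.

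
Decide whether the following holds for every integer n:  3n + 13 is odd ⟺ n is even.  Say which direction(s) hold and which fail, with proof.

Both directions hold.

(⟹) Suppose 3n + 13 is odd. Since 3 is odd, 3n and n have the same parity, so 3n + 13 ≡ n + 13 (mod 2). As 13 is odd, 3n + 13 is odd exactly when n is even. Thus n is even.

(⟸) Conversely, suppose n is even; write n = 2j. Then 3n + 13 = 3·(2j) + 13 = 2·3j + 13, which is odd.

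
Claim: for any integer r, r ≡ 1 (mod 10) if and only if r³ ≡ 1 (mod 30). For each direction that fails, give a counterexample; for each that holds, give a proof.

Converse. The residues r modulo 30 with r³ ≡ 1 (mod 30) are exactly {1}, and each is ≡ 1 (mod 10).

Forward direction. This fails: take r = 11. Then 11 ≡ 1 (mod 10), but 11³ = 1331 ≡ 11 (mod 30), not 1.

Not equivalent: only (⇐) holds.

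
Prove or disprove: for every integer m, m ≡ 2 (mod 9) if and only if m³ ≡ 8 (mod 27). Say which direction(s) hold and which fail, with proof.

(←) The residues r modulo 27 with r³ ≡ 8 (mod 27) are exactly {2, 11, 20}, and each is ≡ 2 (mod 9).

(→) Suppose m ≡ 2 (mod 9). Working modulo 27, m ∈ {2, 11, 20}; for each such r, r³ ≡ 8 (mod 27).

The biconditional holds.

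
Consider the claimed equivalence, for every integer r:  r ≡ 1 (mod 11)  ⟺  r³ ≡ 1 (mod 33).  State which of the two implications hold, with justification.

(⇒) This fails: take r = 12. Then 12 ≡ 1 (mod 11), but 12³ = 1728 ≡ 12 (mod 33), not 1.

(⇐) Conversely, the residues r modulo 33 with r³ ≡ 1 (mod 33) are exactly {1}, and each is ≡ 1 (mod 11).

Not equivalent: only (⇐) holds.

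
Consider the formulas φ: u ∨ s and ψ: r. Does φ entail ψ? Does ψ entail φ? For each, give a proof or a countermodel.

(⇒) This fails. Under u = T, r = F, s = F, the left side is true but the right side is false.

(⇐) This fails. Under u = F, r = T, s = F, the left side is false but the right side is true.

(⇒) fails and (⇐) fails.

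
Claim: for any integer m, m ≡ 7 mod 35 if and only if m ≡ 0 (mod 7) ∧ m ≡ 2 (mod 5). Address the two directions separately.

(⇒) Suppose m ≡ 7 (mod 35); write m = 35j + 7. Since 7 ∣ 35, reducing mod 7 gives m ≡ 7 ≡ 0 (mod 7); since 5 ∣ 35, reducing mod 5 gives m ≡ 7 ≡ 2 (mod 5).

(⇐) Conversely, if m ≡ 0 (mod 7) and m ≡ 2 (mod 5), then by the Chinese remainder theorem m ≡ 7 (mod 35). This is exactly m ≡ 7 (mod 35).

Equivalent; both directions hold.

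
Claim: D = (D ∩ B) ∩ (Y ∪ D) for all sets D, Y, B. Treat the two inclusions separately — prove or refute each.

(⊇) Let x ∈ (D ∩ B) ∩ (Y ∪ D). Then either x ∈ D ∩ B and x ∉ Y; or x ∈ D ∩ Y ∩ B. In each case x ∈ D, so (D ∩ B) ∩ (Y ∪ D) ⊆ D.

(⊆) This inclusion fails. Take D = {1}, Y = ∅, B = ∅; then 1 ∈ D but 1 ∉ (D ∩ B) ∩ (Y ∪ D).

(⊆) fails; (⊇) holds.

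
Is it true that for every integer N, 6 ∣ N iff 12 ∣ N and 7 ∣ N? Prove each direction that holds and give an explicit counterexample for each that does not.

(⇐) Suppose 12 ∣ N and 7 ∣ N. Any common multiple of 12 and 7 is a multiple of their lcm; here gcd(12, 7) = 1, so lcm(12, 7) = 12·7 = 84, so 84 ∣ N. Since 6 ∣ 84, it follows that 6 ∣ N.

(⇒) This fails: take N = 6. Certainly 6 ∣ 6, but 12 ∤ 6.

The forward direction fails; the converse holds.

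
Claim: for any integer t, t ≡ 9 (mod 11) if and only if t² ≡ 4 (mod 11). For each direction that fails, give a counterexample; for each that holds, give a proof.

Converse. This fails: take t = 2. Then 2² = 4 ≡ 4 (mod 11), yet 2 ≡ 2 (mod 11), not 9.

Forward direction. Suppose t ≡ 9 (mod 11). Write t = 11j + 9. Then (11j + 9)² = 121j² + 198j + 81 = 11(11j² + 18j + 7) + 4, so t² ≡ 4 (mod 11).

Only the forward direction holds.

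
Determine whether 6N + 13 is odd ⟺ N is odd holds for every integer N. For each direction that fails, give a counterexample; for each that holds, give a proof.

(⇒) This fails: take N = 6. Then 6N + 13 = 49, which is odd, yet N = 6 is even, not odd.

(⇐) Suppose N is odd. Since 6 is even, 6N is even for every N, so 6N + 13 has the same parity as 13, which is odd. Hence 6N + 13 is odd.

(⇒) fails; (⇐) holds.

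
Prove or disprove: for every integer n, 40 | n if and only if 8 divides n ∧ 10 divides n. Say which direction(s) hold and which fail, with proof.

Both directions hold; the statement is true.

(←) Suppose 8 ∣ n and 10 ∣ n. Any common multiple of 8 and 10 is a multiple of their lcm; here lcm(8, 10) = 8·10/gcd(8, 10) = 80/2 = 40, so 40 ∣ n.

(→) If 40 ∣ n, write n = 40q. Since 40 = 5·8, n = 8·(5q), so 8 ∣ n; and since 40 = 4·10, n = 10·(4q), so 10 ∣ n.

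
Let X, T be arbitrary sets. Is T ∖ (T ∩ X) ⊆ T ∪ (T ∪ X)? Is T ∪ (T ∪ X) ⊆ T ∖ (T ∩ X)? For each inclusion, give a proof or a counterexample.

Only the forward inclusion holds.

(⊆) Let x ∈ T ∖ (T ∩ X). Then x ∈ T and x ∉ X, from which x ∈ T ∪ (T ∪ X).

(⊇) This inclusion fails. Take X = {1}, T = ∅; then 1 ∈ T ∪ (T ∪ X) but 1 ∉ T ∖ (T ∩ X).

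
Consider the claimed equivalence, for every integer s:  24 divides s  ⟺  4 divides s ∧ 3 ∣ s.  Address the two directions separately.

(←) This fails: take s = 12. Both 4 ∣ 12 and 3 ∣ 12, yet 12 is not a multiple of 24 (since 12 = 0·24 + 12), so 24 ∤ 12.

(→) If 24 ∣ s, write s = 24q. Since 24 = 6·4, s = 4·(6q), so 4 ∣ s; and since 24 = 8·3, s = 3·(8q), so 3 ∣ s.

Only the forward implication holds.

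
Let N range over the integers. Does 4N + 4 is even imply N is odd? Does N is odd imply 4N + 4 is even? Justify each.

The forward direction fails; the converse holds.

(→) This fails: take N = 4. Then 4N + 4 = 20, which is even, yet N = 4 is even, not odd.

(←) Suppose N is odd. Since 4 is even, 4N is even for every N, so 4N + 4 has the same parity as 4, which is even. Hence 4N + 4 is even.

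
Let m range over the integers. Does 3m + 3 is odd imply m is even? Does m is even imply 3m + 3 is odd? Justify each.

Both implications hold.

(⟹) Suppose 3m + 3 is odd. Since 3 is odd, 3m and m have the same parity, so 3m + 3 ≡ m + 3 (mod 2). As 3 is odd, 3m + 3 is odd exactly when m is even. Thus m is even.

(⟸) Conversely, suppose m is even; write m = 2j. Then 3m + 3 = 3·(2j) + 3 = 2·3j + 3, which is odd.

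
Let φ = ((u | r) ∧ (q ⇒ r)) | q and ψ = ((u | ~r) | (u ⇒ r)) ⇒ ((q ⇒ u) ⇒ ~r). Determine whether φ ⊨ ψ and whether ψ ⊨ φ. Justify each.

Both directions fail.

[⇒] This fails. Under r = T, q = F, u = F, the left side is true but the right side is false.

[⇐] This fails. Under r = F, q = F, u = F, the left side is false but the right side is true.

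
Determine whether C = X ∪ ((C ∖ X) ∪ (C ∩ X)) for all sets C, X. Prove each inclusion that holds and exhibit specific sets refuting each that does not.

(⊆) Let x ∈ C. Then either x ∈ C and x ∉ X; or x ∈ C ∩ X. In each case x ∈ X ∪ ((C ∖ X) ∪ (C ∩ X)), so C ⊆ X ∪ ((C ∖ X) ∪ (C ∩ X)).

(⊇) This inclusion fails. Take C = ∅, X = {1}; then 1 ∈ X ∪ ((C ∖ X) ∪ (C ∩ X)) but 1 ∉ C.

(⊆) holds; (⊇) fails.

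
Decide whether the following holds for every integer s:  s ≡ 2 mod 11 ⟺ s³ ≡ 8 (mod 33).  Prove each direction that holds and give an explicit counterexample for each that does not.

Only the converse holds.

(⟹) This fails: take s = 13. Then 13 ≡ 2 (mod 11), but 13³ = 2197 ≡ 19 (mod 33), not 8.

(⟸) Conversely, the residues r modulo 33 with r³ ≡ 8 (mod 33) are exactly {2}, and each is ≡ 2 (mod 11).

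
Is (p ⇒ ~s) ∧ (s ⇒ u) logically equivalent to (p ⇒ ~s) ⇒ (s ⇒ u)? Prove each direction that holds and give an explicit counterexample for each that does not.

[⇒] Assume the antecedent. If u is true, (p ⇒ ~s) ⇒ (s ⇒ u) reduces to true regardless of the other variables. If u is false, the antecedent forces (u = F, p = F, s = F) or (u = F, p = T, s = F), and (p ⇒ ~s) ⇒ (s ⇒ u) holds there. Either way (p ⇒ ~s) ⇒ (s ⇒ u) holds.

[⇐] This fails. Under u = F, p = T, s = T, the left side is false but the right side is true.

The forward direction holds; the converse fails.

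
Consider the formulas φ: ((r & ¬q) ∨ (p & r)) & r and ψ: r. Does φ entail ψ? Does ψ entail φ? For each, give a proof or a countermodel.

(⇒) holds; (⇐) fails.

[⇒] Assume the antecedent. If r is true, r reduces to true regardless of the other variables. If r is false, the antecedent cannot hold. Either way r holds.

[⇐] This fails. Under r = T, q = T, p = F, the left side is false but the right side is true.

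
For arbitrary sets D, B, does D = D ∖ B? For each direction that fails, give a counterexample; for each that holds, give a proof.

(⊆) fails; (⊇) holds.

(⊇) Let x ∈ D ∖ B. Then x ∈ D and x ∉ B, from which x ∈ D.

(⊆) This inclusion fails. Take D = {1}, B = {1}; then 1 ∈ D but 1 ∉ D ∖ B.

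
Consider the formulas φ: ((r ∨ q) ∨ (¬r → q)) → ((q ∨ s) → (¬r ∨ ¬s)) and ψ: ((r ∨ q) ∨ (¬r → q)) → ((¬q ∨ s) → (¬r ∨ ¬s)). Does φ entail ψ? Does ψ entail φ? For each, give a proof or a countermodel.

Both directions hold; the statement is true.

[⇐] Assume the antecedent. If r is true, the antecedent forces (q = F, r = T, s = F) or (q = T, r = T, s = F), and the consequent holds there. If r is false, the consequent reduces to true regardless of the other variables. Either way the consequent holds.

[⇒] Assume the antecedent. If r is true, the antecedent forces (q = F, r = T, s = F) or (q = T, r = T, s = F), and the consequent holds there. If r is false, the consequent reduces to true regardless of the other variables. Either way the consequent holds.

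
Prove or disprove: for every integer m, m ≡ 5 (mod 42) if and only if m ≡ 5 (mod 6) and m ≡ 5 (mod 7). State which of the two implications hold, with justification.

Equivalent; both directions hold.

(⟹) Suppose m ≡ 5 (mod 42); write m = 42j + 5. Since 6 ∣ 42, reducing mod 6 gives m ≡ 5 (mod 6); since 7 ∣ 42, reducing mod 7 gives m ≡ 5 (mod 7).

(⟸) Conversely, if m ≡ 5 (mod 6) and m ≡ 5 (mod 7), then by the Chinese remainder theorem m ≡ 5 (mod 42). This is exactly m ≡ 5 (mod 42).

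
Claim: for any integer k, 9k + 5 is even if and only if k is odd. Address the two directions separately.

(→) Suppose 9k + 5 is even. Since 9 is odd, 9k and k have the same parity, so 9k + 5 ≡ k + 5 (mod 2). As 5 is odd, 9k + 5 is even exactly when k is odd. Thus k is odd.

(←) Conversely, suppose k is odd; write k = 2j + 1. Then 9k + 5 = 9·(2j + 1) + 5 = 2·9j + 14, which is even.

Equivalent; both directions hold.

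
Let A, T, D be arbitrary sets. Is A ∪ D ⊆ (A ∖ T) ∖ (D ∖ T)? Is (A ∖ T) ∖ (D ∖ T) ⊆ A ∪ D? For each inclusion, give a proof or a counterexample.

Forward inclusion. This inclusion fails. Take A = {1}, T = {1}, D = ∅; then 1 ∈ A ∪ D but 1 ∉ (A ∖ T) ∖ (D ∖ T).

Reverse inclusion. Let x ∈ (A ∖ T) ∖ (D ∖ T). Then x ∈ A and x ∉ T, D, from which x ∈ A ∪ D.

The sets are not equal: only the reverse inclusion holds.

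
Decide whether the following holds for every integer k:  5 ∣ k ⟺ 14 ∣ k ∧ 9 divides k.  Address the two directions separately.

Neither implication holds.

(⇒) This fails: take k = 5. Certainly 5 ∣ 5, but 14 ∤ 5.

(⇐) This fails: take k = 126. Both 14 ∣ 126 and 9 ∣ 126, yet 126 is not a multiple of 5 (since 126 = 25·5 + 1), so 5 ∤ 126.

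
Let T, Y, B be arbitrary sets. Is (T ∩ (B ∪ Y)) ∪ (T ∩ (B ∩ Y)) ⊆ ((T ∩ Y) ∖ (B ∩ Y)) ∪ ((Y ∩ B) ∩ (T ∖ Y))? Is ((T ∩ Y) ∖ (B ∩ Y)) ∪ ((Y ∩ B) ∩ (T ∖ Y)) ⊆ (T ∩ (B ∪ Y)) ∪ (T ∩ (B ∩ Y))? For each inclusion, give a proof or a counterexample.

(⊆) This inclusion fails. Take T = {1}, Y = ∅, B = {1}; then 1 ∈ (T ∩ (B ∪ Y)) ∪ (T ∩ (B ∩ Y)) but 1 ∉ ((T ∩ Y) ∖ (B ∩ Y)) ∪ ((Y ∩ B) ∩ (T ∖ Y)).

(⊇) Let x ∈ ((T ∩ Y) ∖ (B ∩ Y)) ∪ ((Y ∩ B) ∩ (T ∖ Y)). Then x ∈ T ∩ Y and x ∉ B, from which x ∈ (T ∩ (B ∪ Y)) ∪ (T ∩ (B ∩ Y)).

The sets are not equal: only the reverse inclusion holds.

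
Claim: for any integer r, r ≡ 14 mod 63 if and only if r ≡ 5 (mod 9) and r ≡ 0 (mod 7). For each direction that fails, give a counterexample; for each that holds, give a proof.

Equivalent; both directions hold.

Forward direction. Suppose r ≡ 14 (mod 63); write r = 63j + 14. Since 9 ∣ 63, reducing mod 9 gives r ≡ 14 ≡ 5 (mod 9); since 7 ∣ 63, reducing mod 7 gives r ≡ 14 ≡ 0 (mod 7).

Converse. If r ≡ 5 (mod 9) and r ≡ 0 (mod 7), then by the Chinese remainder theorem r ≡ 14 (mod 63). This is exactly r ≡ 14 (mod 63).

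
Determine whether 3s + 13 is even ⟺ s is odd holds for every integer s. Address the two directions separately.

Both directions hold.

[⇐] Suppose s is odd; write s = 2j + 1. Then 3s + 13 = 3·(2j + 1) + 13 = 2·3j + 16, which is even.

[⇒] Suppose 3s + 13 is even. Since 3 is odd, 3s and s have the same parity, so 3s + 13 ≡ s + 13 (mod 2). As 13 is odd, 3s + 13 is even exactly when s is odd. Thus s is odd.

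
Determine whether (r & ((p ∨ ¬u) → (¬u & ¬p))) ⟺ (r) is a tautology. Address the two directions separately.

Not equivalent: only (⇒) holds.

Forward direction. Assume the antecedent. If r is true, r reduces to true regardless of the other variables. If r is false, the antecedent cannot hold. Either way r holds.

Converse. This fails. Under r = T, p = T, u = F, the left side is false but the right side is true.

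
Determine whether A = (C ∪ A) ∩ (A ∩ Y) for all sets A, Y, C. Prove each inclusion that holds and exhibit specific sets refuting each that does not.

(⊆) fails; (⊇) holds.

Forward inclusion. This inclusion fails. Take A = {1}, Y = ∅, C = ∅; then 1 ∈ A but 1 ∉ (C ∪ A) ∩ (A ∩ Y).

Reverse inclusion. Let x ∈ (C ∪ A) ∩ (A ∩ Y). Then either x ∈ A ∩ Y and x ∉ C; or x ∈ A ∩ Y ∩ C. In each case x ∈ A, so (C ∪ A) ∩ (A ∩ Y) ⊆ A.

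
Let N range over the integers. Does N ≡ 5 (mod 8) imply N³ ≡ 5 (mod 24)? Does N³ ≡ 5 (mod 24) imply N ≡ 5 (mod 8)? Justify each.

(→) This fails: take N = 13. Then 13 ≡ 5 (mod 8), but 13³ = 2197 ≡ 13 (mod 24), not 5.

(←) Conversely, the residues r modulo 24 with r³ ≡ 5 (mod 24) are exactly {5}, and each is ≡ 5 (mod 8).

Only the reverse direction holds.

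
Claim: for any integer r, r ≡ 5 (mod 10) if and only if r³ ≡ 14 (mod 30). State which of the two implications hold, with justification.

Neither direction holds.

[⇒] This fails: take r = 5. Then 5 ≡ 5 (mod 10), but 5³ = 125 ≡ 5 (mod 30), not 14.

[⇐] This fails: take r = 14. Then 14³ = 2744 ≡ 14 (mod 30), yet 14 ≡ 4 (mod 10), not 5.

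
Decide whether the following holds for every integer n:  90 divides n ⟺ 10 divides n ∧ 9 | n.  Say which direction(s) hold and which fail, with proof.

Both directions hold; the statement is true.

(⇒) If 90 ∣ n, write n = 90q. Since 90 = 9·10, n = 10·(9q), so 10 ∣ n; and since 90 = 10·9, n = 9·(10q), so 9 ∣ n.

(⇐) Suppose 10 ∣ n and 9 ∣ n. Any common multiple of 10 and 9 is a multiple of their lcm; here gcd(10, 9) = 1, so lcm(10, 9) = 10·9 = 90, so 90 ∣ n.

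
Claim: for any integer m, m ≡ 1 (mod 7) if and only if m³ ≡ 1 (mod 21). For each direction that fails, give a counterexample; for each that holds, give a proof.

(⇒) This fails: take m = 8. Then 8 ≡ 1 (mod 7), but 8³ = 512 ≡ 8 (mod 21), not 1.

(⇐) This fails: take m = 4. Then 4³ = 64 ≡ 1 (mod 21), yet 4 ≡ 4 (mod 7), not 1.

Both directions fail.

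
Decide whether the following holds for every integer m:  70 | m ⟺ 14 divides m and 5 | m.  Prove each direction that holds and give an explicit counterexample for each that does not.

The biconditional holds.

(⇐) Suppose 14 ∣ m and 5 ∣ m. Any common multiple of 14 and 5 is a multiple of their lcm; here gcd(14, 5) = 1, so lcm(14, 5) = 14·5 = 70, so 70 ∣ m.

(⇒) If 70 ∣ m, write m = 70q. Since 70 = 5·14, m = 14·(5q), so 14 ∣ m; and since 70 = 14·5, m = 5·(14q), so 5 ∣ m.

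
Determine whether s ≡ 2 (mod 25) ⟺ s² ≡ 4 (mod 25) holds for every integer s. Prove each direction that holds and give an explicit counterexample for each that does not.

(→) Suppose s ≡ 2 (mod 25). Write s = 25j + 2. Then (25j + 2)² = 625j² + 100j + 4 = 25(25j² + 4j) + 4, so s² ≡ 4 (mod 25).

(←) This fails: take s = 23. Then 23² = 529 ≡ 4 (mod 25), yet 23 ≡ 23 (mod 25), not 2.

The forward direction holds; the converse fails.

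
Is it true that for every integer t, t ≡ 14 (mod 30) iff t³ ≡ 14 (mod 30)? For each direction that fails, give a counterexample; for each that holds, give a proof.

(←) Suppose t³ ≡ 14 (mod 30). The only residue r in {0, …, 29} with r³ ≡ 14 (mod 30) is r = 14, so t ≡ 14 (mod 30).

(→) Suppose t ≡ 14 (mod 30). Write t = 30j + 14. Then (30j + 14)³ = 27000j³ + 37800j² + 17640j + 2744 = 30(900j³ + 1260j² + 588j + 91) + 14, so t³ ≡ 14 (mod 30).

Both directions hold; the statement is true.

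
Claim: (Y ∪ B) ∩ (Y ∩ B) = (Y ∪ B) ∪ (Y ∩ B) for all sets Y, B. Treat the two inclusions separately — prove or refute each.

The sets are not equal: only the forward inclusion holds.

Forward inclusion. Let x ∈ (Y ∪ B) ∩ (Y ∩ B). Then x ∈ Y ∩ B, from which x ∈ (Y ∪ B) ∪ (Y ∩ B).

Reverse inclusion. This inclusion fails. Take Y = {1}, B = ∅; then 1 ∈ (Y ∪ B) ∪ (Y ∩ B) but 1 ∉ (Y ∪ B) ∩ (Y ∩ B).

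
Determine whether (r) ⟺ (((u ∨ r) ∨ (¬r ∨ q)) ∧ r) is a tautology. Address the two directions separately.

(⇐) Assume the antecedent. If r is true, r reduces to true regardless of the other variables. If r is false, the antecedent cannot hold. Either way r holds.

(⇒) Assume the antecedent. If r is true, ((u ∨ r) ∨ (¬r ∨ q)) ∧ r reduces to true regardless of the other variables. If r is false, the antecedent cannot hold. Either way ((u ∨ r) ∨ (¬r ∨ q)) ∧ r holds.

Equivalent; both directions hold.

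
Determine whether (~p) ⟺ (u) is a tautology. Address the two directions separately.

Forward direction. This fails. Under p = F, u = F, the left side is true but the right side is false.

Converse. This fails. Under p = T, u = T, the left side is false but the right side is true.

Neither direction holds.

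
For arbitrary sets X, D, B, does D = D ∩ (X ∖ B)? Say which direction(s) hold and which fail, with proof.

The sets are not equal: only the reverse inclusion holds.

(⟹) This inclusion fails. Take X = ∅, D = {1}, B = ∅; then 1 ∈ D but 1 ∉ D ∩ (X ∖ B).

(⟸) Let x ∈ D ∩ (X ∖ B). Then x ∈ X ∩ D and x ∉ B, from which x ∈ D.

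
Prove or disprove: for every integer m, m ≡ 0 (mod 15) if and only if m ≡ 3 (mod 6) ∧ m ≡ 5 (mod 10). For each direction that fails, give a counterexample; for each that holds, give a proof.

Only the reverse direction holds.

(→) This fails: m = 0 gives 0 ≡ 0 (mod 15) but 0 ≡ 0 (mod 6), so the conjunction on the right does not hold.

(←) Conversely, if m ≡ 3 (mod 6) and m ≡ 5 (mod 10), then by the Chinese remainder theorem m ≡ 15 (mod 30). Since 15 ≡ 0 (mod 15) and 15 ∣ 30, we get m ≡ 0 (mod 15).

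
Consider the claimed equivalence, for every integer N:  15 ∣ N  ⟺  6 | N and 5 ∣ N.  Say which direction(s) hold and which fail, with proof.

[⇒] This fails: take N = 15. Certainly 15 ∣ 15, but 6 ∤ 15.

[⇐] Suppose 6 ∣ N and 5 ∣ N. Any common multiple of 6 and 5 is a multiple of their lcm; here gcd(6, 5) = 1, so lcm(6, 5) = 6·5 = 30, so 30 ∣ N. Since 15 ∣ 30, it follows that 15 ∣ N.

(⇒) fails; (⇐) holds.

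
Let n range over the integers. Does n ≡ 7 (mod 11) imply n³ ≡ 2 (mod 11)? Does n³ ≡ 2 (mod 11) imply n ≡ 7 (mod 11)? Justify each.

(⟹) Suppose n ≡ 7 (mod 11). Write n = 11j + 7. Then (11j + 7)³ = 1331j³ + 2541j² + 1617j + 343 = 11(121j³ + 231j² + 147j + 31) + 2, so n³ ≡ 2 (mod 11).

(⟸) Conversely, suppose n³ ≡ 2 (mod 11). The only residue r in {0, …, 10} with r³ ≡ 2 (mod 11) is r = 7, so n ≡ 7 (mod 11).

The biconditional holds.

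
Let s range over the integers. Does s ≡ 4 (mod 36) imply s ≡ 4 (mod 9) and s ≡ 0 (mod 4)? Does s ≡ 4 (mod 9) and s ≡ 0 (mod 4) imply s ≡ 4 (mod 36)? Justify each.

Equivalent; both directions hold.

(→) Suppose s ≡ 4 (mod 36); write s = 36j + 4. Since 9 ∣ 36, reducing mod 9 gives s ≡ 4 (mod 9); since 4 ∣ 36, reducing mod 4 gives s ≡ 4 ≡ 0 (mod 4).

(←) Conversely, if s ≡ 4 (mod 9) and s ≡ 0 (mod 4), then by the Chinese remainder theorem s ≡ 4 (mod 36). This is exactly s ≡ 4 (mod 36).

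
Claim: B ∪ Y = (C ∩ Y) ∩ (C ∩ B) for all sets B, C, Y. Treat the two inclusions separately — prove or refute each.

(⊆) fails; (⊇) holds.

(⊆) This inclusion fails. Take B = {1}, C = ∅, Y = ∅; then 1 ∈ B ∪ Y but 1 ∉ (C ∩ Y) ∩ (C ∩ B).

(⊇) Let x ∈ (C ∩ Y) ∩ (C ∩ B). Then x ∈ B ∩ C ∩ Y, from which x ∈ B ∪ Y.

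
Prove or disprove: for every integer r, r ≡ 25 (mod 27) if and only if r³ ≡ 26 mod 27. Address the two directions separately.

Forward direction. This fails: take r = 25. Then 25 ≡ 25 (mod 27), but 25³ = 15625 ≡ 19 (mod 27), not 26.

Converse. This fails: take r = 8. Then 8³ = 512 ≡ 26 (mod 27), yet 8 ≡ 8 (mod 27), not 25.

(⇒) fails and (⇐) fails.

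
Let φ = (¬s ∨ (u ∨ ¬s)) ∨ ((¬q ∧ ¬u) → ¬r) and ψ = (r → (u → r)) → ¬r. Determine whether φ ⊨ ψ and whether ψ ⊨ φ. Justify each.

Only the converse holds.

(→) This fails. Under q = F, r = T, s = F, u = F, the left side is true but the right side is false.

(←) Assume the antecedent. If r is true, the antecedent cannot hold. If r is false, the consequent reduces to true regardless of the other variables. Either way the consequent holds.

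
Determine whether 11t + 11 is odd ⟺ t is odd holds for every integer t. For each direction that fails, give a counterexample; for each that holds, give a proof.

(→) This fails: t = 4 gives 11t + 11 = 55, which is odd, but 4 is even, not odd.

(←) This also fails: t = 7 is odd, but 11t + 11 = 88 is even, not odd.

Neither implication holds.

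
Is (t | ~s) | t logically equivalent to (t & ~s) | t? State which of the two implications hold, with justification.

(⟸) Assume the antecedent. If t is true, (t | ~s) | t reduces to true regardless of the other variables. If t is false, the antecedent cannot hold. Either way (t | ~s) | t holds.

(⟹) This fails. Under t = F, s = F, the left side is true but the right side is false.

The forward direction fails; the converse holds.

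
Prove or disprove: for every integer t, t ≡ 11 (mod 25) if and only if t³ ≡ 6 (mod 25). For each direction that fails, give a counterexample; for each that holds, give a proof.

The biconditional holds.

Forward direction. Suppose t ≡ 11 (mod 25). Write t = 25j + 11. Then (25j + 11)³ = 15625j³ + 20625j² + 9075j + 1331 = 25(625j³ + 825j² + 363j + 53) + 6, so t³ ≡ 6 (mod 25).

Converse. Suppose t³ ≡ 6 (mod 25). The only residue r in {0, …, 24} with r³ ≡ 6 (mod 25) is r = 11, so t ≡ 11 (mod 25).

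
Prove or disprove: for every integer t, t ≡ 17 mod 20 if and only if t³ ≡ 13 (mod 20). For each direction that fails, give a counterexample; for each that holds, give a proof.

Both directions hold; the statement is true.

(⇒) Suppose t ≡ 17 mod 20. Write t = 20j + 17. Then (20j + 17)³ = 8000j³ + 20400j² + 17340j + 4913 = 20(400j³ + 1020j² + 867j + 245) + 13, so t³ ≡ 13 (mod 20).

(⇐) Conversely, suppose t³ ≡ 13 (mod 20). The only residue r in {0, …, 19} with r³ ≡ 13 (mod 20) is r = 17, so t ≡ 17 (mod 20).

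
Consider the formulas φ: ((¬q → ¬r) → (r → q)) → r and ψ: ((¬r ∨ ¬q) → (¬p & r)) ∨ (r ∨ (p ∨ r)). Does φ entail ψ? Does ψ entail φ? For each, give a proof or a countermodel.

Only the forward direction holds.

[⇒] Assume the antecedent. If p is true, the consequent reduces to true regardless of the other variables. If p is false, the antecedent forces (p = F, r = T, q = F) or (p = F, r = T, q = T), and the consequent holds there. Either way the consequent holds.

[⇐] This fails. Under p = T, r = F, q = F, the left side is false but the right side is true.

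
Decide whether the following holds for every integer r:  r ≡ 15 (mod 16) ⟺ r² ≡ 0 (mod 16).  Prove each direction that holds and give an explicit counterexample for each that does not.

Both directions fail.

[⇒] This fails: take r = 15. Then 15 ≡ 15 (mod 16), but 15² = 225 ≡ 1 (mod 16), not 0.

[⇐] This fails: take r = 0. Then 0² = 0 ≡ 0 (mod 16), yet 0 ≡ 0 (mod 16), not 15.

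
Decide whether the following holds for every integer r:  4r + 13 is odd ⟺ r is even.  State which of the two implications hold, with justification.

Only the converse holds.

(⇒) This fails: take r = 3. Then 4r + 13 = 25, which is odd, yet r = 3 is odd, not even.

(⇐) Suppose r is even. Since 4 is even, 4r is even for every r, so 4r + 13 has the same parity as 13, which is odd. Hence 4r + 13 is odd.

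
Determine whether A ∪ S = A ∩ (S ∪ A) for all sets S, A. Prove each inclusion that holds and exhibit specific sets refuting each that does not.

Forward inclusion. This inclusion fails. Take S = {1}, A = ∅; then 1 ∈ A ∪ S but 1 ∉ A ∩ (S ∪ A).

Reverse inclusion. Let x ∈ A ∩ (S ∪ A). Then either x ∈ A and x ∉ S; or x ∈ S ∩ A. In each case x ∈ A ∪ S, so A ∩ (S ∪ A) ⊆ A ∪ S.

(⊆) fails; (⊇) holds.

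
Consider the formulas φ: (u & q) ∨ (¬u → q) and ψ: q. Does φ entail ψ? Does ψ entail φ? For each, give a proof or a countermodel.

(⇒) This fails. Under u = T, q = F, the left side is true but the right side is false.

(⇐) Assume the antecedent. If u is true, (u & q) ∨ (¬u → q) reduces to true regardless of the other variables. If u is false, the antecedent forces (u = F, q = T), and (u & q) ∨ (¬u → q) holds there. Either way (u & q) ∨ (¬u → q) holds.

Only the reverse direction holds.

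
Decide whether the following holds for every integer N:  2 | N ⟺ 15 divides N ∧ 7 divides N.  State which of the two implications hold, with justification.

(⟹) This fails: take N = 2. Certainly 2 ∣ 2, but 15 ∤ 2.

(⟸) This fails: take N = 105. Both 15 ∣ 105 and 7 ∣ 105, yet 105 is not a multiple of 2 (since 105 = 52·2 + 1), so 2 ∤ 105.

Neither direction holds.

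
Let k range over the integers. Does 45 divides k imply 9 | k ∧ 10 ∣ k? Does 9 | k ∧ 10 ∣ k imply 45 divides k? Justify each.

Not equivalent: only (⇐) holds.

[⇒] This fails: take k = 45. Certainly 45 ∣ 45, but 10 ∤ 45.

[⇐] Suppose 9 ∣ k and 10 ∣ k. Any common multiple of 9 and 10 is a multiple of their lcm; here gcd(9, 10) = 1, so lcm(9, 10) = 9·10 = 90, so 90 ∣ k. Since 45 ∣ 90, it follows that 45 ∣ k.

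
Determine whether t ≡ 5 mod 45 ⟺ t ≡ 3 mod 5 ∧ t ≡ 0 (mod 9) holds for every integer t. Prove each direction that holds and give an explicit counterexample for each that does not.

(→) This fails: t = 5 gives 5 ≡ 5 (mod 45) but 5 ≡ 0 (mod 5), so the conjunction on the right does not hold.

(←) This fails: t = 18 satisfies both congruences on the right (18 ≡ 3 mod 5 and 18 ≡ 0 mod 9) yet 18 ≡ 18 (mod 45), not 5.

(⇒) fails and (⇐) fails.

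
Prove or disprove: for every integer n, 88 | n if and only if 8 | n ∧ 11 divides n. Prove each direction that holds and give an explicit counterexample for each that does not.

The biconditional holds.

[⇒] If 88 ∣ n, write n = 88q. Since 88 = 11·8, n = 8·(11q), so 8 ∣ n; and since 88 = 8·11, n = 11·(8q), so 11 ∣ n.

[⇐] Suppose 8 ∣ n and 11 ∣ n. Any common multiple of 8 and 11 is a multiple of their lcm; here gcd(8, 11) = 1, so lcm(8, 11) = 8·11 = 88, so 88 ∣ n.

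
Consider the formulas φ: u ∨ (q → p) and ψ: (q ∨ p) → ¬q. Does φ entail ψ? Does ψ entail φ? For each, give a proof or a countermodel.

(⇒) fails; (⇐) holds.

[⇐] Assume the antecedent. If p is true, u ∨ (q → p) reduces to true regardless of the other variables. If p is false, the antecedent forces (p = F, u = F, q = F) or (p = F, u = T, q = F), and u ∨ (q → p) holds there. Either way u ∨ (q → p) holds.

[⇒] This fails. Under p = T, u = F, q = T, the left side is true but the right side is false.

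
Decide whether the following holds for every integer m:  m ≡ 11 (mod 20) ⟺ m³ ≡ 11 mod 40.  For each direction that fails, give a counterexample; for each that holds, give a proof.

(⟹) This fails: take m = 31. Then 31 ≡ 11 (mod 20), but 31³ = 29791 ≡ 31 (mod 40), not 11.

(⟸) Conversely, the residues r modulo 40 with r³ ≡ 11 (mod 40) are exactly {11}, and each is ≡ 11 (mod 20).

Only the converse holds.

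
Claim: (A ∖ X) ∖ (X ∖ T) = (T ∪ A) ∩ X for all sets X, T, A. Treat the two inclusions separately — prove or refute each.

Both inclusions fail.

Forward inclusion. This inclusion fails. Take X = ∅, T = ∅, A = {1}; then 1 ∈ (A ∖ X) ∖ (X ∖ T) but 1 ∉ (T ∪ A) ∩ X.

Reverse inclusion. This inclusion fails. Take X = {1}, T = {1}, A = ∅; then 1 ∈ (T ∪ A) ∩ X but 1 ∉ (A ∖ X) ∖ (X ∖ T).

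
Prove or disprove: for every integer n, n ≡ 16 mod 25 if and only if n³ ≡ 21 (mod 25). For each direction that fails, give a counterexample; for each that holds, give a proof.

Both directions hold.

(⟹) Suppose n ≡ 16 mod 25. Write n = 25j + 16. Then (25j + 16)³ = 15625j³ + 30000j² + 19200j + 4096 = 25(625j³ + 1200j² + 768j + 163) + 21, so n³ ≡ 21 (mod 25).

(⟸) Conversely, suppose n³ ≡ 21 (mod 25). The only residue r in {0, …, 24} with r³ ≡ 21 (mod 25) is r = 16, so n ≡ 16 (mod 25).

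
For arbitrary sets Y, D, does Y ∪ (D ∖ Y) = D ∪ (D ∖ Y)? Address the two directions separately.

(⊆) This inclusion fails. Take Y = {1}, D = ∅; then 1 ∈ Y ∪ (D ∖ Y) but 1 ∉ D ∪ (D ∖ Y).

(⊇) Let x ∈ D ∪ (D ∖ Y). Then either x ∈ D and x ∉ Y; or x ∈ Y ∩ D. In each case x ∈ Y ∪ (D ∖ Y), so D ∪ (D ∖ Y) ⊆ Y ∪ (D ∖ Y).

(⊆) fails; (⊇) holds.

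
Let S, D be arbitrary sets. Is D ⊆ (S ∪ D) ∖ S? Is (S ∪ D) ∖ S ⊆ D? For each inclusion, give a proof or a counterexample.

Forward inclusion. This inclusion fails. Take S = {1}, D = {1}; then 1 ∈ D but 1 ∉ (S ∪ D) ∖ S.

Reverse inclusion. Let x ∈ (S ∪ D) ∖ S. Then x ∈ D and x ∉ S, from which x ∈ D.

The sets are not equal: only the reverse inclusion holds.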